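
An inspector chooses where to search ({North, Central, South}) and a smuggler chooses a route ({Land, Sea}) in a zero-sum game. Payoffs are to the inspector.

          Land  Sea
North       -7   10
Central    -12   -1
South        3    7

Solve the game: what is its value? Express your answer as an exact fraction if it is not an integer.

3

Row minima: North → -7, Central → -12, South → 3; maximin = 3.
Column maxima: Land → 3, Sea → 10; minimax = 3.
Since maximin = minimax = 3, there is a saddle point and the value is 3.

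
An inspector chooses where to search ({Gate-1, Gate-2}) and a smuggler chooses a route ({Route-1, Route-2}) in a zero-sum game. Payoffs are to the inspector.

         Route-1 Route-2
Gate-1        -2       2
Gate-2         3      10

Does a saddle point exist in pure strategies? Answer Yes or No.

Row minima: Gate-1 → -2, Gate-2 → 3; maximin = 3.
Column maxima: Route-1 → 3, Route-2 → 10; minimax = 3.
maximin = minimax = 3, so a saddle point exists.

Yes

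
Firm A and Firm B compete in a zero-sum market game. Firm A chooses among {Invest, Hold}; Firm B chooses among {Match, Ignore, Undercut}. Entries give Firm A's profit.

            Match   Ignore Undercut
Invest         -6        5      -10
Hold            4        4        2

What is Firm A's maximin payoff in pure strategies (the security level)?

Row minima: Invest → -10, Hold → 2.
The best of these is 2.

2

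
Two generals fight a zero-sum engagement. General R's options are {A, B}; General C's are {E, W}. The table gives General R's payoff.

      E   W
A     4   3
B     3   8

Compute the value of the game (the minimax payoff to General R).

23/6

Row minima: A → 3, B → 3; maximin = 3.
Column maxima: E → 4, W → 8; minimax = 4.
3 ≠ 4, so there is no saddle point; optimal play is mixed.
Let General R play A with probability p. Expected payoff against E: 4p + 3(1−p) = p + 3; against W: 3p + 8(1−p) = −5p + 8.
Setting these equal: p + 3 = −5p + 8 ⇒ 6p = 5 ⇒ p = 5/6, and the value is (1)·(5/6) + 3 = 23/6.
For General C: with q = P(E), equating A's and B's payoffs gives q + 3 = −5q + 8 ⇒ q = 5/6.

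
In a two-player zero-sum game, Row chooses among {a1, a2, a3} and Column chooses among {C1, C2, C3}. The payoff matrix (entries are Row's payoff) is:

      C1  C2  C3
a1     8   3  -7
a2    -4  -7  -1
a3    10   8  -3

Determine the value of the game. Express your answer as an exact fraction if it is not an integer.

Row minima: a1 → -7, a2 → -7, a3 → -3; maximin = -3.
Column maxima: C1 → 10, C2 → 8, C3 → -1; minimax = -1.
-3 ≠ -1, so there is no saddle point; optimal play is mixed.
a1 is strictly dominated by a3, so Row never plays it.
C1 is strictly dominated by C2 (it gives Row strictly more in every row), so Column never plays it.
On the remaining 2×2 (a2, a3 vs C2, C3):
Let Row play a2 with probability p. Expected payoff against C2: (-7)p + 8(1−p) = −15p + 8; against C3: (-1)p + (-3)(1−p) = 2p − 3.
Setting these equal: −15p + 8 = 2p − 3 ⇒ −17p = -11 ⇒ p = 11/17, and the value is (-15)·(11/17) + 8 = -29/17.
For Column: with q = P(C2), equating a2's and a3's payoffs gives −6q − 1 = 11q − 3 ⇒ q = 2/17.

-29/17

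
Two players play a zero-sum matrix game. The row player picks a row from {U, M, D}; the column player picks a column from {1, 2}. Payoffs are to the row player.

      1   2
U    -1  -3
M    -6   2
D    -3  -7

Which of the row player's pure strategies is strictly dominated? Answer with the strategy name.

D

U gives a strictly higher payoff than D against every column: -1 > -3, -3 > -7.
So D is strictly dominated and the row player never plays it.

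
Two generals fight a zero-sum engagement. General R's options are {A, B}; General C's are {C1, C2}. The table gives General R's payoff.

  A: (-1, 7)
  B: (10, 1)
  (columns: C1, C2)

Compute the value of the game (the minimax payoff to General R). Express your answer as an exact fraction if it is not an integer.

71/17

Row minima: A → -1, B → 1; maximin = 1.
Column maxima: C1 → 10, C2 → 7; minimax = 7.
1 ≠ 7, so there is no saddle point; optimal play is mixed.
Let General R play A with probability p. Expected payoff against C1: (-1)p + 10(1−p) = −11p + 10; against C2: 7p + 1(1−p) = 6p + 1.
Setting these equal: −11p + 10 = 6p + 1 ⇒ −17p = -9 ⇒ p = 9/17, and the value is (-11)·(9/17) + 10 = 71/17.
For General C: with q = P(C1), equating A's and B's payoffs gives −8q + 7 = 9q + 1 ⇒ q = 6/17.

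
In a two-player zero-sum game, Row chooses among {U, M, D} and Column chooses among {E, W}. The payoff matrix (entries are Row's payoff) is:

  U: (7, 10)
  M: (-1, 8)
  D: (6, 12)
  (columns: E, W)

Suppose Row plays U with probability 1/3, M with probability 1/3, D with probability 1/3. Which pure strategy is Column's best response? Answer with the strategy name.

E

If Column plays E, Row's expected payoff is (1/3)·7 + (1/3)·(-1) + (1/3)·6 = 4.
If Column plays W, Row's expected payoff is (1/3)·10 + (1/3)·8 + (1/3)·12 = 10.
Column minimizes Row's payoff; the smallest is 4, so the best response is E.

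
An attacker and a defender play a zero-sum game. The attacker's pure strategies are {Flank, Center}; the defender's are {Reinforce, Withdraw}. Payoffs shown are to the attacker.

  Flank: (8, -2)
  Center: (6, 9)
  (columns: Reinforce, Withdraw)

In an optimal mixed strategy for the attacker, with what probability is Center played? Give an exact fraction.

Row minima: Flank → -2, Center → 6; maximin = 6.
Column maxima: Reinforce → 8, Withdraw → 9; minimax = 8.
6 ≠ 8, so there is no saddle point; optimal play is mixed.
Let the attacker play Flank with probability p. Expected payoff against Reinforce: 8p + 6(1−p) = 2p + 6; against Withdraw: (-2)p + 9(1−p) = −11p + 9.
Setting these equal: 2p + 6 = −11p + 9 ⇒ 13p = 3 ⇒ p = 3/13, and the value is (2)·(3/13) + 6 = 84/13.
For the defender: with q = P(Reinforce), equating Flank's and Center's payoffs gives 10q − 2 = −3q + 9 ⇒ q = 11/13.

10/13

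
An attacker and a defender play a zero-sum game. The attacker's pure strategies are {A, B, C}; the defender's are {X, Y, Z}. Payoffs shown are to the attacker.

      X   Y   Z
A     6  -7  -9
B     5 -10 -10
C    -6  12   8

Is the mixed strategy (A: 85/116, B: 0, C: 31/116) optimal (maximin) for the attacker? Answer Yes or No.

Against X this mix gives (85/116)·6 + (31/116)·(-6) = 81/29.
Against Y this mix gives (85/116)·(-7) + (31/116)·12 = -223/116.
Against Z this mix gives (85/116)·(-9) + (31/116)·8 = -517/116.
The defender will play Z, holding the attacker to -517/116. Shifting weight toward the row that does better against Z would raise this floor (the equalizing mix achieves -6/29 against both Z and X), so the proposed strategy is not optimal.

No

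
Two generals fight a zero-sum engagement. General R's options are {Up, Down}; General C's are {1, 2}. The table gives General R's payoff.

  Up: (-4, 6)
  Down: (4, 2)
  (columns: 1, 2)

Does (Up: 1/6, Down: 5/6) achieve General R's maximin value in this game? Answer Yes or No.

Against 1 this mix gives (1/6)·(-4) + (5/6)·4 = 8/3.
Against 2 this mix gives (1/6)·6 + (5/6)·2 = 8/3.
All of General C's active replies (1, 2) yield 8/3, and no column does worse for General R. The mix makes General C indifferent and guarantees 8/3, so it is optimal.

Yes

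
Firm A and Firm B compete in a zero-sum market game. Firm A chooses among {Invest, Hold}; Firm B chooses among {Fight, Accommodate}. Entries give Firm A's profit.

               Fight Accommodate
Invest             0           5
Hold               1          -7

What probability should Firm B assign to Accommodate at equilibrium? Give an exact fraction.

Row minima: Invest → 0, Hold → -7; maximin = 0.
Column maxima: Fight → 1, Accommodate → 5; minimax = 1.
0 ≠ 1, so there is no saddle point; optimal play is mixed.
Let Firm A play Invest with probability p. Expected payoff against Fight: 0p + 1(1−p) = −p + 1; against Accommodate: 5p + (-7)(1−p) = 12p − 7.
Setting these equal: −p + 1 = 12p − 7 ⇒ −13p = -8 ⇒ p = 8/13, and the value is (-1)·(8/13) + 1 = 5/13.
For Firm B: with q = P(Fight), equating Invest's and Hold's payoffs gives −5q + 5 = 8q − 7 ⇒ q = 12/13.

1/13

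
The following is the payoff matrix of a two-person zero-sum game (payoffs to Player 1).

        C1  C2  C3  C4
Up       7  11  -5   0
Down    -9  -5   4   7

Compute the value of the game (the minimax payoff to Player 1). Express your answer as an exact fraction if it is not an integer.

-17/25

Row minima: Up → -5, Down → -9; maximin = -5.
Column maxima: C1 → 7, C2 → 11, C3 → 4, C4 → 7; minimax = 4.
-5 ≠ 4, so there is no saddle point; optimal play is mixed.
C2 is strictly dominated by C1 (it gives Player 1 strictly more in every row), so Player 2 never plays it.
C4 is strictly dominated by C3 (it gives Player 1 strictly more in every row), so Player 2 never plays it.
On the remaining 2×2 (Up, Down vs C1, C3):
Let Player 1 play Up with probability p. Expected payoff against C1: 7p + (-9)(1−p) = 16p − 9; against C3: (-5)p + 4(1−p) = −9p + 4.
Setting these equal: 16p − 9 = −9p + 4 ⇒ 25p = 13 ⇒ p = 13/25, and the value is (16)·(13/25) − 9 = -17/25.
For Player 2: with q = P(C1), equating Up's and Down's payoffs gives 12q − 5 = −13q + 4 ⇒ q = 9/25.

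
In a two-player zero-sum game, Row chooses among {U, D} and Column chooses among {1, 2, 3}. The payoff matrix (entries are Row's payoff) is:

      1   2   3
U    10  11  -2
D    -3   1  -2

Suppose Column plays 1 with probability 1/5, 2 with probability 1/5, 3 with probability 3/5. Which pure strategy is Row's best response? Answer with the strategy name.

Expected payoff of U: (1/5)·10 + (1/5)·11 + (3/5)·(-2) = 3.
Expected payoff of D: (1/5)·(-3) + (1/5)·1 + (3/5)·(-2) = -8/5.
The largest is 3, so Row's best response is U.

U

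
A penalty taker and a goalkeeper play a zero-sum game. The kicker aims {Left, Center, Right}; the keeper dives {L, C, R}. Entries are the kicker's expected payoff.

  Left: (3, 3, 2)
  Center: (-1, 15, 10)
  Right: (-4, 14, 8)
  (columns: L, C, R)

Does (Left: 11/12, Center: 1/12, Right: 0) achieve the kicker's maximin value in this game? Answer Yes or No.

Yes

Against L this mix gives (11/12)·3 + (1/12)·(-1) = 8/3.
Against C this mix gives (11/12)·3 + (1/12)·15 = 4.
Against R this mix gives (11/12)·2 + (1/12)·10 = 8/3.
All of the keeper's active replies (L, R) yield 8/3, and no column does worse for the kicker. The mix makes the keeper indifferent and guarantees 8/3, so it is optimal.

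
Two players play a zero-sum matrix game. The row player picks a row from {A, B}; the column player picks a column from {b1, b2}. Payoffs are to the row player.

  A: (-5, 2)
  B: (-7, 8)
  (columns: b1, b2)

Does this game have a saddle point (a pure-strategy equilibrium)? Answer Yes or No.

Yes

Row minima: A → -5, B → -7; maximin = -5.
Column maxima: b1 → -5, b2 → 8; minimax = -5.
maximin = minimax = -5, so a saddle point exists.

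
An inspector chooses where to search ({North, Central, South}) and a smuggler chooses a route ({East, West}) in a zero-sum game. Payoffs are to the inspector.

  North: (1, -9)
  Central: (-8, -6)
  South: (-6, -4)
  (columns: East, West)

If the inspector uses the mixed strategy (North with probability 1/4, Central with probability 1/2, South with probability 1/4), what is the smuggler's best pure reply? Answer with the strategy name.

If the smuggler plays East, the inspector's expected payoff is (1/4)·1 + (1/2)·(-8) + (1/4)·(-6) = -21/4.
If the smuggler plays West, the inspector's expected payoff is (1/4)·(-9) + (1/2)·(-6) + (1/4)·(-4) = -25/4.
The smuggler minimizes the inspector's payoff; the smallest is -25/4, so the best response is West.

West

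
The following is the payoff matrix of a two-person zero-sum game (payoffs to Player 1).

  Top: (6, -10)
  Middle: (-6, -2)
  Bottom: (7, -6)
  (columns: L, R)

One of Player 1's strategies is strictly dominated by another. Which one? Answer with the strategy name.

Bottom gives a strictly higher payoff than Top against every column: 7 > 6, -6 > -10.
So Top is strictly dominated and Player 1 never plays it.

Top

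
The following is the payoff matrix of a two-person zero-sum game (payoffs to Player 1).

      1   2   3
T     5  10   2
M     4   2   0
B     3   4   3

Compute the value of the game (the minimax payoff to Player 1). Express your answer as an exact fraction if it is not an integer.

Row minima: T → 2, M → 0, B → 3; maximin = 3.
Column maxima: 1 → 5, 2 → 10, 3 → 3; minimax = 3.
Since maximin = minimax = 3, there is a saddle point and the value is 3.

3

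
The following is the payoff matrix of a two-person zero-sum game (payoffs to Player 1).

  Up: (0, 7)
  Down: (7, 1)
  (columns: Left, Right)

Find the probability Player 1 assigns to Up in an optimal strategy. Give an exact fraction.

6/13

Row minima: Up → 0, Down → 1; maximin = 1.
Column maxima: Left → 7, Right → 7; minimax = 7.
1 ≠ 7, so there is no saddle point; optimal play is mixed.
Let Player 1 play Up with probability p. Expected payoff against Left: 0p + 7(1−p) = −7p + 7; against Right: 7p + 1(1−p) = 6p + 1.
Setting these equal: −7p + 7 = 6p + 1 ⇒ −13p = -6 ⇒ p = 6/13, and the value is (-7)·(6/13) + 7 = 49/13.
For Player 2: with q = P(Left), equating Up's and Down's payoffs gives −7q + 7 = 6q + 1 ⇒ q = 6/13.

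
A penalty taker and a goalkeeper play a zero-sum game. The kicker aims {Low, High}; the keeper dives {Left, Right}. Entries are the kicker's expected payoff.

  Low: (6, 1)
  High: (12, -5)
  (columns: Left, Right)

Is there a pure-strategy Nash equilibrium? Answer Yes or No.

Row minima: Low → 1, High → -5; maximin = 1.
Column maxima: Left → 12, Right → 1; minimax = 1.
maximin = minimax = 1, so a saddle point exists.

Yes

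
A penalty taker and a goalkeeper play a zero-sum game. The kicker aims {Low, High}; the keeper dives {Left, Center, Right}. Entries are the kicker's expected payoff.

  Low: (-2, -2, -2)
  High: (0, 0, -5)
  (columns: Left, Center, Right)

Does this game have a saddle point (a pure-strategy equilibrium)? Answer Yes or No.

Row minima: Low → -2, High → -5; maximin = -2.
Column maxima: Left → 0, Center → 0, Right → -2; minimax = -2.
maximin = minimax = -2, so a saddle point exists.

Yes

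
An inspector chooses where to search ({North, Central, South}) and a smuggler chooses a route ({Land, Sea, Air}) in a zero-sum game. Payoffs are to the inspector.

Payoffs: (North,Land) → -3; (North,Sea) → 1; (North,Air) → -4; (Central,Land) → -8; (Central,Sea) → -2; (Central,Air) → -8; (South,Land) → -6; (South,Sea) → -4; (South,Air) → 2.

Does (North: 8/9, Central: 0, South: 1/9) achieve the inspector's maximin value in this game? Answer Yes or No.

Against Land this mix gives (8/9)·(-3) + (1/9)·(-6) = -10/3.
Against Sea this mix gives (8/9)·1 + (1/9)·(-4) = 4/9.
Against Air this mix gives (8/9)·(-4) + (1/9)·2 = -10/3.
All of the smuggler's active replies (Land, Air) yield -10/3, and no column does worse for the inspector. The mix makes the smuggler indifferent and guarantees -10/3, so it is optimal.

Yes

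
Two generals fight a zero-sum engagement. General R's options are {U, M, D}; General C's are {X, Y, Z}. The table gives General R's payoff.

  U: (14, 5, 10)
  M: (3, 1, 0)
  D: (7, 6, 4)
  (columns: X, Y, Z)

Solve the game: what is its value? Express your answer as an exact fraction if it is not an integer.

Row minima: U → 5, M → 0, D → 4; maximin = 5.
Column maxima: X → 14, Y → 6, Z → 10; minimax = 6.
5 ≠ 6, so there is no saddle point; optimal play is mixed.
M is strictly dominated by U, so General R never plays it.
X is strictly dominated by Y (it gives General R strictly more in every row), so General C never plays it.
On the remaining 2×2 (U, D vs Y, Z):
Let General R play U with probability p. Expected payoff against Y: 5p + 6(1−p) = −p + 6; against Z: 10p + 4(1−p) = 6p + 4.
Setting these equal: −p + 6 = 6p + 4 ⇒ −7p = -2 ⇒ p = 2/7, and the value is (-1)·(2/7) + 6 = 40/7.
For General C: with q = P(Y), equating U's and D's payoffs gives −5q + 10 = 2q + 4 ⇒ q = 6/7.

40/7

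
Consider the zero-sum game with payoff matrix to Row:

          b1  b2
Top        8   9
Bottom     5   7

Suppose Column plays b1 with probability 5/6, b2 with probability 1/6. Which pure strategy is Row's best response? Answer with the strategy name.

Top

Expected payoff of Top: (5/6)·8 + (1/6)·9 = 49/6.
Expected payoff of Bottom: (5/6)·5 + (1/6)·7 = 16/3.
The largest is 49/6, so Row's best response is Top.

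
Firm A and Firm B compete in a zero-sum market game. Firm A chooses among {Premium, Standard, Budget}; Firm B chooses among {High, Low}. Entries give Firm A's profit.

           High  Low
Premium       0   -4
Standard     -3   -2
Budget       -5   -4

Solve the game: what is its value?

Row minima: Premium → -4, Standard → -3, Budget → -5; maximin = -3.
Column maxima: High → 0, Low → -2; minimax = -2.
-3 ≠ -2, so there is no saddle point; optimal play is mixed.
Budget is strictly dominated by Standard, so Firm A never plays it.
On the remaining 2×2 (Premium, Standard vs High, Low):
Let Firm A play Premium with probability p. Expected payoff against High: 0p + (-3)(1−p) = 3p − 3; against Low: (-4)p + (-2)(1−p) = −2p − 2.
Setting these equal: 3p − 3 = −2p − 2 ⇒ 5p = 1 ⇒ p = 1/5, and the value is (3)·(1/5) − 3 = -12/5.
For Firm B: with q = P(High), equating Premium's and Standard's payoffs gives 4q − 4 = −q − 2 ⇒ q = 2/5.

-12/5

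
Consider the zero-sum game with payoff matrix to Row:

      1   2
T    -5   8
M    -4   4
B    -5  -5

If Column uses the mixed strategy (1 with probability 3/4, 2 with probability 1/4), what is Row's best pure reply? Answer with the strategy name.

Expected payoff of T: (3/4)·(-5) + (1/4)·8 = -7/4.
Expected payoff of M: (3/4)·(-4) + (1/4)·4 = -2.
Expected payoff of B: (3/4)·(-5) + (1/4)·(-5) = -5.
The largest is -7/4, so Row's best response is T.

T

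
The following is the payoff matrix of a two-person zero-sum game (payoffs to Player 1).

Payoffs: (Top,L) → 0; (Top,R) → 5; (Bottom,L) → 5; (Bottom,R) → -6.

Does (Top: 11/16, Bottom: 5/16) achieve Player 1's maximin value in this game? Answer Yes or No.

Yes

Against L this mix gives (11/16)·0 + (5/16)·5 = 25/16.
Against R this mix gives (11/16)·5 + (5/16)·(-6) = 25/16.
All of Player 2's active replies (L, R) yield 25/16, and no column does worse for Player 1. The mix makes Player 2 indifferent and guarantees 25/16, so it is optimal.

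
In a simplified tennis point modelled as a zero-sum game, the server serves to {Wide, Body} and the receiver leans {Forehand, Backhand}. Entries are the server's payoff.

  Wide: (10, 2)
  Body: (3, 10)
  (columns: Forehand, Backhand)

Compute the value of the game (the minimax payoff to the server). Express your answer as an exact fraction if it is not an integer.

Row minima: Wide → 2, Body → 3; maximin = 3.
Column maxima: Forehand → 10, Backhand → 10; minimax = 10.
3 ≠ 10, so there is no saddle point; optimal play is mixed.
Let the server play Wide with probability p. Expected payoff against Forehand: 10p + 3(1−p) = 7p + 3; against Backhand: 2p + 10(1−p) = −8p + 10.
Setting these equal: 7p + 3 = −8p + 10 ⇒ 15p = 7 ⇒ p = 7/15, and the value is (7)·(7/15) + 3 = 94/15.
For the receiver: with q = P(Forehand), equating Wide's and Body's payoffs gives 8q + 2 = −7q + 10 ⇒ q = 8/15.

94/15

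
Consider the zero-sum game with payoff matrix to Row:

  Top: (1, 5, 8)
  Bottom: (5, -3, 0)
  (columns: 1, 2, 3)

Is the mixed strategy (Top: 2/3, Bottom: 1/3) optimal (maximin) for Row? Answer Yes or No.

Against 1 this mix gives (2/3)·1 + (1/3)·5 = 7/3.
Against 2 this mix gives (2/3)·5 + (1/3)·(-3) = 7/3.
Against 3 this mix gives (2/3)·8 + (1/3)·0 = 16/3.
All of Column's active replies (1, 2) yield 7/3, and no column does worse for Row. The mix makes Column indifferent and guarantees 7/3, so it is optimal.

Yes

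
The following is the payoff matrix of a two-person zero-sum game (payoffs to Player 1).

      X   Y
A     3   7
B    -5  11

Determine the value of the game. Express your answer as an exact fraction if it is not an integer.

3

Row minima: A → 3, B → -5; maximin = 3.
Column maxima: X → 3, Y → 11; minimax = 3.
Since maximin = minimax = 3, there is a saddle point and the value is 3.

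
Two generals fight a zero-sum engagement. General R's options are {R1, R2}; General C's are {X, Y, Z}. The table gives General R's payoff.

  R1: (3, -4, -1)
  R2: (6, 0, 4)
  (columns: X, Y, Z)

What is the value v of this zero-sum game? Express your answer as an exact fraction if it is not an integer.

0

Row minima: R1 → -4, R2 → 0; maximin = 0.
Column maxima: X → 6, Y → 0, Z → 4; minimax = 0.
Since maximin = minimax = 0, there is a saddle point and the value is 0.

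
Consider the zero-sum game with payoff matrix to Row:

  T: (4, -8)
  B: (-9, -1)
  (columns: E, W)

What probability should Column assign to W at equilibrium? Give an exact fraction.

Row minima: T → -8, B → -9; maximin = -8.
Column maxima: E → 4, W → -1; minimax = -1.
-8 ≠ -1, so there is no saddle point; optimal play is mixed.
Let Row play T with probability p. Expected payoff against E: 4p + (-9)(1−p) = 13p − 9; against W: (-8)p + (-1)(1−p) = −7p − 1.
Setting these equal: 13p − 9 = −7p − 1 ⇒ 20p = 8 ⇒ p = 2/5, and the value is (13)·(2/5) − 9 = -19/5.
For Column: with q = P(E), equating T's and B's payoffs gives 12q − 8 = −8q − 1 ⇒ q = 7/20.

13/20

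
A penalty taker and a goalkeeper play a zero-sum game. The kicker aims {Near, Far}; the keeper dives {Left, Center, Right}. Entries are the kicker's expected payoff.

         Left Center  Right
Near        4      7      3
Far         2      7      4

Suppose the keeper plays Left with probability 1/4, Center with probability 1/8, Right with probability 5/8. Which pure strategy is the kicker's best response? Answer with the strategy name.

Expected payoff of Near: (1/4)·4 + (1/8)·7 + (5/8)·3 = 15/4.
Expected payoff of Far: (1/4)·2 + (1/8)·7 + (5/8)·4 = 31/8.
The largest is 31/8, so the kicker's best response is Far.

Far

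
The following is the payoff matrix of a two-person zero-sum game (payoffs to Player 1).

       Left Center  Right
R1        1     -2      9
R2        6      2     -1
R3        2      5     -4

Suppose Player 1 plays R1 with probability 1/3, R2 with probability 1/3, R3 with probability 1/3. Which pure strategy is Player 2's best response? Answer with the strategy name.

Right

If Player 2 plays Left, Player 1's expected payoff is (1/3)·1 + (1/3)·6 + (1/3)·2 = 3.
If Player 2 plays Center, Player 1's expected payoff is (1/3)·(-2) + (1/3)·2 + (1/3)·5 = 5/3.
If Player 2 plays Right, Player 1's expected payoff is (1/3)·9 + (1/3)·(-1) + (1/3)·(-4) = 4/3.
Player 2 minimizes Player 1's payoff; the smallest is 4/3, so the best response is Right.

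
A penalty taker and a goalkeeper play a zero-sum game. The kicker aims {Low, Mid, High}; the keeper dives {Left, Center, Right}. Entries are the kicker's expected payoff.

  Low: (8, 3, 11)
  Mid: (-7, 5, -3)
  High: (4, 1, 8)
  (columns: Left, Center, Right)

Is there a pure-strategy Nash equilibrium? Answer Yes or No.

Row minima: Low → 3, Mid → -7, High → 1; maximin = 3.
Column maxima: Left → 8, Center → 5, Right → 11; minimax = 5.
3 ≠ 5, so no pure-strategy equilibrium exists.

No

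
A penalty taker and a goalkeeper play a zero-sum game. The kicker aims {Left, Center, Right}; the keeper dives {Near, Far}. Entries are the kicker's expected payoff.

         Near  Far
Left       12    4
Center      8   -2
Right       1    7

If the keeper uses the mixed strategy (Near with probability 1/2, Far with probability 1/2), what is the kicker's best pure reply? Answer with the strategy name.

Expected payoff of Left: (1/2)·12 + (1/2)·4 = 8.
Expected payoff of Center: (1/2)·8 + (1/2)·(-2) = 3.
Expected payoff of Right: (1/2)·1 + (1/2)·7 = 4.
The largest is 8, so the kicker's best response is Left.

Left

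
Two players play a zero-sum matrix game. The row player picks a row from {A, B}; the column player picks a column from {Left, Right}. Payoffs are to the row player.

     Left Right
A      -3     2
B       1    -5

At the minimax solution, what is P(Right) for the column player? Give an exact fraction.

4/11

Row minima: A → -3, B → -5; maximin = -3.
Column maxima: Left → 1, Right → 2; minimax = 1.
-3 ≠ 1, so there is no saddle point; optimal play is mixed.
Let the row player play A with probability p. Expected payoff against Left: (-3)p + 1(1−p) = −4p + 1; against Right: 2p + (-5)(1−p) = 7p − 5.
Setting these equal: −4p + 1 = 7p − 5 ⇒ −11p = -6 ⇒ p = 6/11, and the value is (-4)·(6/11) + 1 = -13/11.
For the column player: with q = P(Left), equating A's and B's payoffs gives −5q + 2 = 6q − 5 ⇒ q = 7/11.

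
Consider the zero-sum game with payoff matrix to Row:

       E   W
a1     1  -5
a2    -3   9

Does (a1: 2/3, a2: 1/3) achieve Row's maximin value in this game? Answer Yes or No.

Yes

Against E this mix gives (2/3)·1 + (1/3)·(-3) = -1/3.
Against W this mix gives (2/3)·(-5) + (1/3)·9 = -1/3.
All of Column's active replies (E, W) yield -1/3, and no column does worse for Row. The mix makes Column indifferent and guarantees -1/3, so it is optimal.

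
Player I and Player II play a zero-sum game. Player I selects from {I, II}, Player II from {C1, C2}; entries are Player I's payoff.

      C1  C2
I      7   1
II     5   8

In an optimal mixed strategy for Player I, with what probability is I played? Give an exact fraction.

Row minima: I → 1, II → 5; maximin = 5.
Column maxima: C1 → 7, C2 → 8; minimax = 7.
5 ≠ 7, so there is no saddle point; optimal play is mixed.
Let Player I play I with probability p. Expected payoff against C1: 7p + 5(1−p) = 2p + 5; against C2: 1p + 8(1−p) = −7p + 8.
Setting these equal: 2p + 5 = −7p + 8 ⇒ 9p = 3 ⇒ p = 1/3, and the value is (2)·(1/3) + 5 = 17/3.
For Player II: with q = P(C1), equating I's and II's payoffs gives 6q + 1 = −3q + 8 ⇒ q = 7/9.

1/3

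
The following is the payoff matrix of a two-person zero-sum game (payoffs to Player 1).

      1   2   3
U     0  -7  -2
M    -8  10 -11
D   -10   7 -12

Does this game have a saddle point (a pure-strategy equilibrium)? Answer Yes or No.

Row minima: U → -7, M → -11, D → -12; maximin = -7.
Column maxima: 1 → 0, 2 → 10, 3 → -2; minimax = -2.
-7 ≠ -2, so no pure-strategy equilibrium exists.

No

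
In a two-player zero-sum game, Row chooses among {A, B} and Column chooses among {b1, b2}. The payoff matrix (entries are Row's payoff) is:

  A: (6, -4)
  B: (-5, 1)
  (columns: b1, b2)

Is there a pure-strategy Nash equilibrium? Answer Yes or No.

No

Row minima: A → -4, B → -5; maximin = -4.
Column maxima: b1 → 6, b2 → 1; minimax = 1.
-4 ≠ 1, so no pure-strategy equilibrium exists.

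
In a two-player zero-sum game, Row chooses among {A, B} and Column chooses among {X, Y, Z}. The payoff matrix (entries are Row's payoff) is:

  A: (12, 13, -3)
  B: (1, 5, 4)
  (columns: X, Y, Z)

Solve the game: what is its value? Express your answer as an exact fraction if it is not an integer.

Row minima: A → -3, B → 1; maximin = 1.
Column maxima: X → 12, Y → 13, Z → 4; minimax = 4.
1 ≠ 4, so there is no saddle point; optimal play is mixed.
Y is strictly dominated by X (it gives Row strictly more in every row), so Column never plays it.
On the remaining 2×2 (A, B vs X, Z):
Let Row play A with probability p. Expected payoff against X: 12p + 1(1−p) = 11p + 1; against Z: (-3)p + 4(1−p) = −7p + 4.
Setting these equal: 11p + 1 = −7p + 4 ⇒ 18p = 3 ⇒ p = 1/6, and the value is (11)·(1/6) + 1 = 17/6.
For Column: with q = P(X), equating A's and B's payoffs gives 15q − 3 = −3q + 4 ⇒ q = 7/18.

17/6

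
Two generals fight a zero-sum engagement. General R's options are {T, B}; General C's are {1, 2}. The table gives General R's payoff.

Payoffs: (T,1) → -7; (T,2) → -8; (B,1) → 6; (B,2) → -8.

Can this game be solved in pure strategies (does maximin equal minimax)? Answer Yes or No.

Row minima: T → -8, B → -8; maximin = -8.
Column maxima: 1 → 6, 2 → -8; minimax = -8.
maximin = minimax = -8, so a saddle point exists.

Yes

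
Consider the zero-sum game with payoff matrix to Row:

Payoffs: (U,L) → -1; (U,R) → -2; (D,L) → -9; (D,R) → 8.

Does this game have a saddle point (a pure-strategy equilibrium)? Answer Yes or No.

Row minima: U → -2, D → -9; maximin = -2.
Column maxima: L → -1, R → 8; minimax = -1.
-2 ≠ -1, so no pure-strategy equilibrium exists.

No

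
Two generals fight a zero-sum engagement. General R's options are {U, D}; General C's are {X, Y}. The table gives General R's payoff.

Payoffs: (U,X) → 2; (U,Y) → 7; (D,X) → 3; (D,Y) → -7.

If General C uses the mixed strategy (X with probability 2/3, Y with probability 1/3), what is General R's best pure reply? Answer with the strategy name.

Expected payoff of U: (2/3)·2 + (1/3)·7 = 11/3.
Expected payoff of D: (2/3)·3 + (1/3)·(-7) = -1/3.
The largest is 11/3, so General R's best response is U.

U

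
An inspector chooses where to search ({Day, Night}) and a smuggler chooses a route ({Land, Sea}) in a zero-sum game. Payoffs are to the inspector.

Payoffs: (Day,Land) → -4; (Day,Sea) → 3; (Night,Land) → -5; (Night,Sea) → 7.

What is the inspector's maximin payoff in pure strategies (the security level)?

-4

Row minima: Day → -4, Night → -5.
The best of these is -4.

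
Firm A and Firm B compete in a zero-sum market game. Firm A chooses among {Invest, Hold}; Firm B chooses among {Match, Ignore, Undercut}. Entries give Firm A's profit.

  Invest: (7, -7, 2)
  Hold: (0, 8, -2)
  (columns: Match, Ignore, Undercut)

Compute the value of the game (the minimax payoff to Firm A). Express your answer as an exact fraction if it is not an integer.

2/19

Row minima: Invest → -7, Hold → -2; maximin = -2.
Column maxima: Match → 7, Ignore → 8, Undercut → 2; minimax = 2.
-2 ≠ 2, so there is no saddle point; optimal play is mixed.
Match is strictly dominated by Undercut (it gives Firm A strictly more in every row), so Firm B never plays it.
On the remaining 2×2 (Invest, Hold vs Ignore, Undercut):
Let Firm A play Invest with probability p. Expected payoff against Ignore: (-7)p + 8(1−p) = −15p + 8; against Undercut: 2p + (-2)(1−p) = 4p − 2.
Setting these equal: −15p + 8 = 4p − 2 ⇒ −19p = -10 ⇒ p = 10/19, and the value is (-15)·(10/19) + 8 = 2/19.
For Firm B: with q = P(Ignore), equating Invest's and Hold's payoffs gives −9q + 2 = 10q − 2 ⇒ q = 4/19.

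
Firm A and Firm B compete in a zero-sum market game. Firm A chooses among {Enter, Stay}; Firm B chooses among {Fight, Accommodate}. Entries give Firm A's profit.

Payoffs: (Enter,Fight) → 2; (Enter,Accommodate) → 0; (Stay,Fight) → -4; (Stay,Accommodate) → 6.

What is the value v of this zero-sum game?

Row minima: Enter → 0, Stay → -4; maximin = 0.
Column maxima: Fight → 2, Accommodate → 6; minimax = 2.
0 ≠ 2, so there is no saddle point; optimal play is mixed.
Let Firm A play Enter with probability p. Expected payoff against Fight: 2p + (-4)(1−p) = 6p − 4; against Accommodate: 0p + 6(1−p) = −6p + 6.
Setting these equal: 6p − 4 = −6p + 6 ⇒ 12p = 10 ⇒ p = 5/6, and the value is (6)·(5/6) − 4 = 1.
For Firm B: with q = P(Fight), equating Enter's and Stay's payoffs gives 2q = −10q + 6 ⇒ q = 1/2.

1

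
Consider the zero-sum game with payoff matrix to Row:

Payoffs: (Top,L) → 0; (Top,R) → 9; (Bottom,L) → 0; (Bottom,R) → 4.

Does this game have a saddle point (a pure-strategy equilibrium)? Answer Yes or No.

Yes

Row minima: Top → 0, Bottom → 0; maximin = 0.
Column maxima: L → 0, R → 9; minimax = 0.
maximin = minimax = 0, so a saddle point exists.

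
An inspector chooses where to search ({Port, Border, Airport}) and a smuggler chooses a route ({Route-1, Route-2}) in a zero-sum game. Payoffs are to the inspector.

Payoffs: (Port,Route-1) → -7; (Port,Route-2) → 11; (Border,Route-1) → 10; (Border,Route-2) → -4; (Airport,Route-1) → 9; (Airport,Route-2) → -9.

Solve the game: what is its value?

41/16

Row minima: Port → -7, Border → -4, Airport → -9; maximin = -4.
Column maxima: Route-1 → 10, Route-2 → 11; minimax = 10.
-4 ≠ 10, so there is no saddle point; optimal play is mixed.
Airport is strictly dominated by Border, so the inspector never plays it.
On the remaining 2×2 (Port, Border vs Route-1, Route-2):
Let the inspector play Port with probability p. Expected payoff against Route-1: (-7)p + 10(1−p) = −17p + 10; against Route-2: 11p + (-4)(1−p) = 15p − 4.
Setting these equal: −17p + 10 = 15p − 4 ⇒ −32p = -14 ⇒ p = 7/16, and the value is (-17)·(7/16) + 10 = 41/16.
For the smuggler: with q = P(Route-1), equating Port's and Border's payoffs gives −18q + 11 = 14q − 4 ⇒ q = 15/32.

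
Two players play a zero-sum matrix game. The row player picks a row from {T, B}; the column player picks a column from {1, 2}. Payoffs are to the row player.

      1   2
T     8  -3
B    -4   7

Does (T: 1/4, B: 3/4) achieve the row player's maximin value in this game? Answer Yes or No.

Against 1 this mix gives (1/4)·8 + (3/4)·(-4) = -1.
Against 2 this mix gives (1/4)·(-3) + (3/4)·7 = 9/2.
The column player will play 1, holding the row player to -1. Shifting weight toward the row that does better against 1 would raise this floor (the equalizing mix achieves 2 against both 1 and 2), so the proposed strategy is not optimal.

No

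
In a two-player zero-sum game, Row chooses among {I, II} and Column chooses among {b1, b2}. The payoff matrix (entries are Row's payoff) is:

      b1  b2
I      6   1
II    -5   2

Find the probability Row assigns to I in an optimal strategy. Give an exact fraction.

7/12

Row minima: I → 1, II → -5; maximin = 1.
Column maxima: b1 → 6, b2 → 2; minimax = 2.
1 ≠ 2, so there is no saddle point; optimal play is mixed.
Let Row play I with probability p. Expected payoff against b1: 6p + (-5)(1−p) = 11p − 5; against b2: 1p + 2(1−p) = −p + 2.
Setting these equal: 11p − 5 = −p + 2 ⇒ 12p = 7 ⇒ p = 7/12, and the value is (11)·(7/12) − 5 = 17/12.
For Column: with q = P(b1), equating I's and II's payoffs gives 5q + 1 = −7q + 2 ⇒ q = 1/12.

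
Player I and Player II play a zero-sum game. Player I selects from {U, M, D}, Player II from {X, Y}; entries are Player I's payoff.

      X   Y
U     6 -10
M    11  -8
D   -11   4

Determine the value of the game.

Row minima: U → -10, M → -8, D → -11; maximin = -8.
Column maxima: X → 11, Y → 4; minimax = 4.
-8 ≠ 4, so there is no saddle point; optimal play is mixed.
U is strictly dominated by M, so Player I never plays it.
On the remaining 2×2 (M, D vs X, Y):
Let Player I play M with probability p. Expected payoff against X: 11p + (-11)(1−p) = 22p − 11; against Y: (-8)p + 4(1−p) = −12p + 4.
Setting these equal: 22p − 11 = −12p + 4 ⇒ 34p = 15 ⇒ p = 15/34, and the value is (22)·(15/34) − 11 = -22/17.
For Player II: with q = P(X), equating M's and D's payoffs gives 19q − 8 = −15q + 4 ⇒ q = 6/17.

-22/17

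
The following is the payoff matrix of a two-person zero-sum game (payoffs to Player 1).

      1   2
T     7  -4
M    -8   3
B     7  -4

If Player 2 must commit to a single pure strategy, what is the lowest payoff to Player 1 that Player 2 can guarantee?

3

Column maxima: 1 → 7, 2 → 3.
The smallest of these is 3.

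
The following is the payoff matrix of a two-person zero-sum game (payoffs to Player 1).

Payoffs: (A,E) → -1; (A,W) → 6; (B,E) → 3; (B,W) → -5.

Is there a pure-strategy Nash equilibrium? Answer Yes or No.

No

Row minima: A → -1, B → -5; maximin = -1.
Column maxima: E → 3, W → 6; minimax = 3.
-1 ≠ 3, so no pure-strategy equilibrium exists.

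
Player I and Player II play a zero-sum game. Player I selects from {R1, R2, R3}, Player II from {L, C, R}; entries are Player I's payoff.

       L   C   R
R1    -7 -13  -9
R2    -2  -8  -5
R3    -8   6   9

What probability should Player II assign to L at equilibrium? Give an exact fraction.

Row minima: R1 → -13, R2 → -8, R3 → -8; maximin = -8.
Column maxima: L → -2, C → 6, R → 9; minimax = -2.
-8 ≠ -2, so there is no saddle point; optimal play is mixed.
R1 is strictly dominated by R2, so Player I never plays it.
R is strictly dominated by C (it gives Player I strictly more in every row), so Player II never plays it.
On the remaining 2×2 (R2, R3 vs L, C):
Let Player I play R2 with probability p. Expected payoff against L: (-2)p + (-8)(1−p) = 6p − 8; against C: (-8)p + 6(1−p) = −14p + 6.
Setting these equal: 6p − 8 = −14p + 6 ⇒ 20p = 14 ⇒ p = 7/10, and the value is (6)·(7/10) − 8 = -19/5.
For Player II: with q = P(L), equating R2's and R3's payoffs gives 6q − 8 = −14q + 6 ⇒ q = 7/10.

7/10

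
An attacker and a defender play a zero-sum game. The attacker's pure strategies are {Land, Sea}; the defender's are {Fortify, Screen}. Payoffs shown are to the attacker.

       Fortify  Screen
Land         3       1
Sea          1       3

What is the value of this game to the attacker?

Row minima: Land → 1, Sea → 1; maximin = 1.
Column maxima: Fortify → 3, Screen → 3; minimax = 3.
1 ≠ 3, so there is no saddle point; optimal play is mixed.
Let the attacker play Land with probability p. Expected payoff against Fortify: 3p + 1(1−p) = 2p + 1; against Screen: 1p + 3(1−p) = −2p + 3.
Setting these equal: 2p + 1 = −2p + 3 ⇒ 4p = 2 ⇒ p = 1/2, and the value is (2)·(1/2) + 1 = 2.
For the defender: with q = P(Fortify), equating Land's and Sea's payoffs gives 2q + 1 = −2q + 3 ⇒ q = 1/2.

2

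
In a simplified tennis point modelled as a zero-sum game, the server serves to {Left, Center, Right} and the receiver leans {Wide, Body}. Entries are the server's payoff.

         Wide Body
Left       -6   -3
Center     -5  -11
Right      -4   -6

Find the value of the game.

Row minima: Left → -6, Center → -11, Right → -6; maximin = -6.
Column maxima: Wide → -4, Body → -3; minimax = -4.
-6 ≠ -4, so there is no saddle point; optimal play is mixed.
Center is strictly dominated by Right, so the server never plays it.
On the remaining 2×2 (Left, Right vs Wide, Body):
Let the server play Left with probability p. Expected payoff against Wide: (-6)p + (-4)(1−p) = −2p − 4; against Body: (-3)p + (-6)(1−p) = 3p − 6.
Setting these equal: −2p − 4 = 3p − 6 ⇒ −5p = -2 ⇒ p = 2/5, and the value is (-2)·(2/5) − 4 = -24/5.
For the receiver: with q = P(Wide), equating Left's and Right's payoffs gives −3q − 3 = 2q − 6 ⇒ q = 3/5.

-24/5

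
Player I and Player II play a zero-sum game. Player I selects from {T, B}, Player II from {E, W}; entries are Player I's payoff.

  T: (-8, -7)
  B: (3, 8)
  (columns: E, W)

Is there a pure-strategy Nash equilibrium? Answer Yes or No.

Yes

Row minima: T → -8, B → 3; maximin = 3.
Column maxima: E → 3, W → 8; minimax = 3.
maximin = minimax = 3, so a saddle point exists.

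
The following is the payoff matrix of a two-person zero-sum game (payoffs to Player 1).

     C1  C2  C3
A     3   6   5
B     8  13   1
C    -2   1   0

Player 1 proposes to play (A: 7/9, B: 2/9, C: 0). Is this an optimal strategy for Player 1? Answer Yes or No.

Against C1 this mix gives (7/9)·3 + (2/9)·8 = 37/9.
Against C2 this mix gives (7/9)·6 + (2/9)·13 = 68/9.
Against C3 this mix gives (7/9)·5 + (2/9)·1 = 37/9.
All of Player 2's active replies (C1, C3) yield 37/9, and no column does worse for Player 1. The mix makes Player 2 indifferent and guarantees 37/9, so it is optimal.

Yes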